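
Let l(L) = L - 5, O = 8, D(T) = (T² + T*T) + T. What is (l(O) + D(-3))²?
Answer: 324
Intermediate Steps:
D(T) = T + 2*T² (D(T) = (T² + T²) + T = 2*T² + T = T + 2*T²)
l(L) = -5 + L
(l(O) + D(-3))² = ((-5 + 8) - 3*(1 + 2*(-3)))² = (3 - 3*(1 - 6))² = (3 - 3*(-5))² = (3 + 15)² = 18² = 324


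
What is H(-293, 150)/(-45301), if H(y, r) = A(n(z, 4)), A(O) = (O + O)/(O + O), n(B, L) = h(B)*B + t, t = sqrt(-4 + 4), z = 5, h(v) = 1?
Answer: -1/45301 ≈ -2.2075e-5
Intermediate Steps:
t = 0 (t = sqrt(0) = 0)
n(B, L) = B (n(B, L) = 1*B + 0 = B + 0 = B)
A(O) = 1 (A(O) = (2*O)/((2*O)) = (2*O)*(1/(2*O)) = 1)
H(y, r) = 1
H(-293, 150)/(-45301) = 1/(-45301) = 1*(-1/45301) = -1/45301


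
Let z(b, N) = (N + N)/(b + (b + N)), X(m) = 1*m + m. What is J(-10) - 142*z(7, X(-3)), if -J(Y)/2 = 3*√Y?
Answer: 213 - 6*I*√10 ≈ 213.0 - 18.974*I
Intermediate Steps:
J(Y) = -6*√Y
X(m) = 2*m (X(m) = m + m = 2*m)
z(b, N) = 2*N/(N + 2*b) (z(b, N) = (2*N)/(b + (N + b)) = (2*N)/(N + 2*b) = 2*N/(N + 2*b))
J(-10) - 142*z(7, X(-3)) = -6*I*√10 - 284*2*(-3)/(2*(-3) + 2*7) = -6*I*√10 - 284*(-6)/(-6 + 14) = -6*I*√10 - 284*(-6)/8 = -6*I*√10 - 142*(-3/2) = -6*I*√10 + 213 = 213 - 6*I*√10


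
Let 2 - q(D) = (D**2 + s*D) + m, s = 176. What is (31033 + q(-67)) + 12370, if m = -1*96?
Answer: 50804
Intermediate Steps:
m = -96
q(D) = 98 - D**2 - 176*D (q(D) = 2 - ((D**2 + 176*D) - 96) = 2 - (-96 + D**2 + 176*D) = 2 + (96 - D**2 - 176*D) = 98 - D**2 - 176*D)
(31033 + q(-67)) + 12370 = (31033 + (98 - 1*(-67)**2 - 176*(-67))) + 12370 = (31033 + (98 - 1*4489 + 11792)) + 12370 = (31033 + (98 - 4489 + 11792)) + 12370 = (31033 + 7401) + 12370 = 38434 + 12370 = 50804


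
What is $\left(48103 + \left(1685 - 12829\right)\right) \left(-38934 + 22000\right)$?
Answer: $-625863706$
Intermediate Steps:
$\left(48103 + \left(1685 - 12829\right)\right) \left(-38934 + 22000\right) = \left(48103 + \left(1685 - 12829\right)\right) \left(-16934\right) = \left(48103 - 11144\right) \left(-16934\right) = 36959 \left(-16934\right) = -625863706$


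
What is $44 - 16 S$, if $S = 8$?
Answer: $-84$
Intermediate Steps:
$44 - 16 S = 44 - 128 = -84$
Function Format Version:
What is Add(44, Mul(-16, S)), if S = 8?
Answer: -84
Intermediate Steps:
Add(44, Mul(-16, S)) = Add(44, Mul(-16, 8)) = Add(44, -128) = -84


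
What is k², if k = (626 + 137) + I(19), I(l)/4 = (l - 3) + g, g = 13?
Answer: 772641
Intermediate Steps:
I(l) = 40 + 4*l (I(l) = 4*((l - 3) + 13) = 4*((-3 + l) + 13) = 4*(10 + l) = 40 + 4*l)
k = 879 (k = (626 + 137) + (40 + 4*19) = 763 + (40 + 76) = 763 + 116 = 879)
k² = 879² = 772641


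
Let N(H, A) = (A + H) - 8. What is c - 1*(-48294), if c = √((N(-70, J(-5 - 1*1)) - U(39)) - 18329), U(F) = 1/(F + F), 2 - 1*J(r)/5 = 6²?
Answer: 48294 + I*√113022546/78 ≈ 48294.0 + 136.3*I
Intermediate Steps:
J(r) = -170 (J(r) = 10 - 5*6² = 10 - 5*36 = 10 - 180 = -170)
N(H, A) = -8 + A + H
U(F) = 1/(2*F)
c = I*√113022546/78 (c = √(((-8 - 170 - 70) - 1/(2*39)) - 18329) = √((-248 - 1/(2*39)) - 18329) = √((-248 - 1*1/78) - 18329) = √((-248 - 1/78) - 18329) = √(-19345/78 - 18329) = √(-1449007/78) = I*√113022546/78 ≈ 136.3*I)
c - 1*(-48294) = I*√113022546/78 - 1*(-48294) = I*√113022546/78 + 48294 = 48294 + I*√113022546/78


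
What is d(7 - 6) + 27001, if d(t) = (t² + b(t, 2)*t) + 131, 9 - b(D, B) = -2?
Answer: 27144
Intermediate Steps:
b(D, B) = 11 (b(D, B) = 9 - 1*(-2) = 9 + 2 = 11)
d(t) = 131 + t² + 11*t (d(t) = (t² + 11*t) + 131 = 131 + t² + 11*t)
d(7 - 6) + 27001 = (131 + (7 - 6)² + 11*(7 - 6)) + 27001 = (131 + 1² + 11*1) + 27001 = (131 + 1 + 11) + 27001 = 143 + 27001 = 27144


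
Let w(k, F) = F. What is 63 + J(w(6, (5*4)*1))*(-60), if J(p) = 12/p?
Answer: 27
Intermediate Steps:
63 + J(w(6, (5*4)*1))*(-60) = 63 + (12/(((5*4)*1)))*(-60) = 63 + (12/((20*1)))*(-60) = 63 + (12/20)*(-60) = 63 + (12*(1/20))*(-60) = 63 + (3/5)*(-60) = 63 - 36 = 27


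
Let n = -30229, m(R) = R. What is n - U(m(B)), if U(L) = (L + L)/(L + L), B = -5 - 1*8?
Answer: -30230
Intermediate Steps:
B = -13 (B = -5 - 8 = -13)
U(L) = 1 (U(L) = (2*L)/((2*L)) = (2*L)*(1/(2*L)) = 1)
n - U(m(B)) = -30229 - 1*1 = -30229 - 1 = -30230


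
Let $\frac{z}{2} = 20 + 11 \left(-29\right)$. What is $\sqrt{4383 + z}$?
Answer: $\sqrt{3785} \approx 61.522$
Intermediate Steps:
$z = -598$ ($z = 2 \left(20 + 11 \left(-29\right)\right) = 2 \left(20 - 319\right) = 2 \left(-299\right) = -598$)
$\sqrt{4383 + z} = \sqrt{4383 - 598} = \sqrt{3785}$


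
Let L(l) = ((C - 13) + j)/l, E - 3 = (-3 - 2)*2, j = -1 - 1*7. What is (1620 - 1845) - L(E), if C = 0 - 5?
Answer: -1601/7 ≈ -228.71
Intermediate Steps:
j = -8 (j = -1 - 7 = -8)
C = -5
E = -7 (E = 3 + (-3 - 2)*2 = 3 - 5*2 = 3 - 10 = -7)
L(l) = -26/l (L(l) = ((-5 - 13) - 8)/l = (-18 - 8)/l = -26/l)
(1620 - 1845) - L(E) = (1620 - 1845) - (-26)/(-7) = -225 - (-26)*(-1)/7 = -225 - 1*26/7 = -225 - 26/7 = -1601/7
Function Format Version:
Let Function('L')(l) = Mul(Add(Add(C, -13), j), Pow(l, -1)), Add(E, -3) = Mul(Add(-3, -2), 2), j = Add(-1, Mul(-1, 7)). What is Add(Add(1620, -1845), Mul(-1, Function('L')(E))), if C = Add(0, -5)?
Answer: Rational(-1601, 7) ≈ -228.71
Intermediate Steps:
j = -8 (j = Add(-1, -7) = -8)
C = -5
E = -7 (E = Add(3, Mul(Add(-3, -2), 2)) = Add(3, Mul(-5, 2)) = Add(3, -10) = -7)
Function('L')(l) = Mul(-26, Pow(l, -1)) (Function('L')(l) = Mul(Add(Add(-5, -13), -8), Pow(l, -1)) = Mul(Add(-18, -8), Pow(l, -1)) = Mul(-26, Pow(l, -1)))
Add(Add(1620, -1845), Mul(-1, Function('L')(E))) = Add(Add(1620, -1845), Mul(-1, Mul(-26, Pow(-7, -1)))) = Add(-225, Mul(-1, Mul(-26, Rational(-1, 7)))) = Add(-225, Mul(-1, Rational(26, 7))) = Add(-225, Rational(-26, 7)) = Rational(-1601, 7)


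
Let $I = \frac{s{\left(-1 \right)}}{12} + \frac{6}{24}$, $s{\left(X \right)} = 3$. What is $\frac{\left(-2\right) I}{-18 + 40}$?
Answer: $- \frac{1}{22} \approx -0.045455$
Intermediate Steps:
$I = \frac{1}{2}$ ($I = \frac{3}{12} + \frac{6}{24} = 3 \cdot \frac{1}{12} + 6 \cdot \frac{1}{24} = \frac{1}{4} + \frac{1}{4} = \frac{1}{2} \approx 0.5$)
$\frac{\left(-2\right) I}{-18 + 40} = \frac{\left(-2\right) \frac{1}{2}}{-18 + 40} = - \frac{1}{22}$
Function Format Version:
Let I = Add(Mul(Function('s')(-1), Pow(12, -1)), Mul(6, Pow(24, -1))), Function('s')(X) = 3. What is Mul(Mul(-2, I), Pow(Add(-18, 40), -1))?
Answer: Rational(-1, 22) ≈ -0.045455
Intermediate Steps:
I = Rational(1, 2) (I = Add(Mul(3, Pow(12, -1)), Mul(6, Pow(24, -1))) = Add(Mul(3, Rational(1, 12)), Mul(6, Rational(1, 24))) = Add(Rational(1, 4), Rational(1, 4)) = Rational(1, 2) ≈ 0.50000)
Mul(Mul(-2, I), Pow(Add(-18, 40), -1)) = Mul(Mul(-2, Rational(1, 2)), Pow(Add(-18, 40), -1)) = Mul(-1, Pow(22, -1)) = Mul(-1, Rational(1, 22)) = Rational(-1, 22)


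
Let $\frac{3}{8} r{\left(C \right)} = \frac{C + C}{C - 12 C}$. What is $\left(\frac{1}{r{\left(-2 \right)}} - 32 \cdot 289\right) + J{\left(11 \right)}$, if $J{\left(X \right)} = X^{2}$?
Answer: $- \frac{146065}{16} \approx -9129.1$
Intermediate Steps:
$r{\left(C \right)} = - \frac{16}{33}$ ($r{\left(C \right)} = \frac{8 \frac{C + C}{C - 12 C}}{3} = \frac{8 \frac{2 C}{\left(-11\right) C}}{3} = \frac{8 \cdot 2 C \left(- \frac{1}{11 C}\right)}{3} = \frac{8}{3} \left(- \frac{2}{11}\right) = - \frac{16}{33}$)
$\left(\frac{1}{r{\left(-2 \right)}} - 32 \cdot 289\right) + J{\left(11 \right)} = \left(\frac{1}{- \frac{16}{33}} - 32 \cdot 289\right) + 11^{2} = \left(- \frac{33}{16} - 9248\right) + 121 = - \frac{148001}{16} + 121 = - \frac{146065}{16}$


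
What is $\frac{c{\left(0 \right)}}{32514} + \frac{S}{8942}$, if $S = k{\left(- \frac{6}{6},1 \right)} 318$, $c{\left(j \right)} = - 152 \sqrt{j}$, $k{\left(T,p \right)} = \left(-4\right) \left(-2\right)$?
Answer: $\frac{1272}{4471} \approx 0.2845$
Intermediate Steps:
$k{\left(T,p \right)} = 8$
$S = 2544$ ($S = 8 \cdot 318 = 2544$)
$\frac{c{\left(0 \right)}}{32514} + \frac{S}{8942} = \frac{\left(-152\right) \sqrt{0}}{32514} + \frac{2544}{8942} = \left(-152\right) 0 \cdot \frac{1}{32514} + 2544 \cdot \frac{1}{8942} = 0 \cdot \frac{1}{32514} + \frac{1272}{4471} = 0 + \frac{1272}{4471} = \frac{1272}{4471}$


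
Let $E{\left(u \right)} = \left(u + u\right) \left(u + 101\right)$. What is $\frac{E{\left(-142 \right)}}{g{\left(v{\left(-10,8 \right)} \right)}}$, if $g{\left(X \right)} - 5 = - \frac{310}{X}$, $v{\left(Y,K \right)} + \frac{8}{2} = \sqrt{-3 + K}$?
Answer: $\frac{3015796}{21755} - \frac{721928 \sqrt{5}}{21755} \approx 64.423$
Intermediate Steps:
$E{\left(u \right)} = 2 u \left(101 + u\right)$
$v{\left(Y,K \right)} = -4 + \sqrt{-3 + K}$
$g{\left(X \right)} = 5 - \frac{310}{X}$
$\frac{E{\left(-142 \right)}}{g{\left(v{\left(-10,8 \right)} \right)}} = \frac{2 \left(-142\right) \left(101 - 142\right)}{5 - \frac{310}{-4 + \sqrt{-3 + 8}}} = \frac{2 \left(-142\right) \left(-41\right)}{5 - \frac{310}{-4 + \sqrt{5}}} = \frac{11644}{5 - \frac{310}{-4 + \sqrt{5}}}$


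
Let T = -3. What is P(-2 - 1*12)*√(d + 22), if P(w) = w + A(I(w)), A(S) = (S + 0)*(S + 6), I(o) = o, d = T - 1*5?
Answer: 98*√14 ≈ 366.68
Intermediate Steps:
d = -8 (d = -3 - 1*5 = -3 - 5 = -8)
A(S) = S*(6 + S)
P(w) = w + w*(6 + w)
P(-2 - 1*12)*√(d + 22) = ((-2 - 1*12)*(7 + (-2 - 1*12)))*√(-8 + 22) = ((-2 - 12)*(7 + (-2 - 12)))*√14 = (-14*(7 - 14))*√14 = (-14*(-7))*√14 = 98*√14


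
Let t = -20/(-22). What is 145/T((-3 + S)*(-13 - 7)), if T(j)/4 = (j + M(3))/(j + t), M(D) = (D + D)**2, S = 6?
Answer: 47125/528 ≈ 89.252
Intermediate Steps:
M(D) = 4*D**2 (M(D) = (2*D)**2 = 4*D**2)
t = 10/11 (t = -20*(-1/22) = 10/11 ≈ 0.90909)
T(j) = 4*(36 + j)/(10/11 + j) (T(j) = 4*((j + 4*3**2)/(j + 10/11)) = 4*((j + 4*9)/(10/11 + j)) = 4*((j + 36)/(10/11 + j)) = 4*((36 + j)/(10/11 + j)) = 4*(36 + j)/(10/11 + j))
145/T((-3 + S)*(-13 - 7)) = 145/((44*(36 + (-3 + 6)*(-13 - 7))/(10 + 11*((-3 + 6)*(-13 - 7))))) = 145/((44*(36 + 3*(-20))/(10 + 11*(3*(-20))))) = 145/((44*(36 - 60)/(10 + 11*(-60)))) = 145/((44*(-24)/(10 - 660))) = 145/((44*(-24)/(-650))) = 145/((44*(-1/650)*(-24))) = 145/(528/325) = 145*(325/528) = 47125/528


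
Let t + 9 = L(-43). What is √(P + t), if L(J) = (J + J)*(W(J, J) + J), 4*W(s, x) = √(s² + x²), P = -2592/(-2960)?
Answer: √(505143980 - 126564050*√2)/370 ≈ 48.810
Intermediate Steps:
P = 162/185 (P = -2592*(-1/2960) = 162/185 ≈ 0.87568)
W(s, x) = √(s² + x²)/4
L(J) = 2*J*(J + √2*√(J²)/4) (L(J) = (J + J)*(√(J² + J²)/4 + J) = (2*J)*(√(2*J²)/4 + J) = (2*J)*((√2*√(J²))/4 + J) = (2*J)*(√2*√(J²)/4 + J) = (2*J)*(J + √2*√(J²)/4) = 2*J*(J + √2*√(J²)/4))
t = 3689 - 1849*√2/2 (t = -9 + (½)*(-43)*(4*(-43) + √2*√((-43)²)) = -9 + (½)*(-43)*(-172 + √2*√1849) = -9 + (½)*(-43)*(-172 + √2*43) = -9 + (½)*(-43)*(-172 + 43*√2) = -9 + (3698 - 1849*√2/2) = 3689 - 1849*√2/2 ≈ 2381.6)
√(P + t) = √(162/185 + (3689 - 1849*√2/2)) = √(682627/185 - 1849*√2/2)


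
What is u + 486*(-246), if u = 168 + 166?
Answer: -119222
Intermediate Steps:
u = 334
u + 486*(-246) = 334 + 486*(-246) = 334 - 119556 = -119222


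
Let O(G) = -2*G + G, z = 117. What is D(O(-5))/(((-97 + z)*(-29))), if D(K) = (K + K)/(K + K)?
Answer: -1/580 ≈ -0.0017241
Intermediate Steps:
O(G) = -G
D(K) = 1 (D(K) = (2*K)/((2*K)) = (2*K)*(1/(2*K)) = 1)
D(O(-5))/(((-97 + z)*(-29))) = 1/((-97 + 117)*(-29)) = 1/(20*(-29)) = 1/(-580) = 1*(-1/580) = -1/580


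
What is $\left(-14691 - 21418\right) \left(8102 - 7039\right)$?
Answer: $-38383867$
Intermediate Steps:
$\left(-14691 - 21418\right) \left(8102 - 7039\right) = \left(-36109\right) 1063 = -38383867$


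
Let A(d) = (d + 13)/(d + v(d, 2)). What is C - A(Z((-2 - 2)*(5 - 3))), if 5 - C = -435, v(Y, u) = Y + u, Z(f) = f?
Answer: 6165/14 ≈ 440.36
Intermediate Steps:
A(d) = (13 + d)/(2 + 2*d) (A(d) = (d + 13)/(d + (d + 2)) = (13 + d)/(d + (2 + d)) = (13 + d)/(2 + 2*d))
C = 440 (C = 5 - 1*(-435) = 5 + 435 = 440)
C - A(Z((-2 - 2)*(5 - 3))) = 440 - (13 + (-2 - 2)*(5 - 3))/(2*(1 + (-2 - 2)*(5 - 3))) = 440 - (13 - 4*2)/(2*(1 - 4*2)) = 440 - (13 - 8)/(2*(1 - 8)) = 440 - 5/(2*(-7)) = 440 - (-1)*5/(2*7) = 440 - 1*(-5/14) = 440 + 5/14 = 6165/14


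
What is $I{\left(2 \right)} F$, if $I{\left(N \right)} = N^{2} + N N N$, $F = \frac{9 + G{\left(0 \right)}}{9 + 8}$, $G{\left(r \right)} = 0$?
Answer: $\frac{108}{17} \approx 6.3529$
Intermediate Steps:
$F = \frac{9}{17}$ ($F = \frac{9 + 0}{9 + 8} = \frac{9}{17} \approx 0.52941$)
$I{\left(N \right)} = N^{2} + N^{3}$ ($I{\left(N \right)} = N^{2} + N^{2} N = N^{2} + N^{3}$)
$I{\left(2 \right)} F = 2^{2} \left(1 + 2\right) \frac{9}{17} = 4 \cdot 3 \cdot \frac{9}{17} = 12 \cdot \frac{9}{17} = \frac{108}{17}$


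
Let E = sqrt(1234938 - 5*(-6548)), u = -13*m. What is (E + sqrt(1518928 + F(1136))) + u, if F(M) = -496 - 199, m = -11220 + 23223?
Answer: -156039 + sqrt(1267678) + sqrt(1518233) ≈ -1.5368e+5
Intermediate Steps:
m = 12003
F(M) = -695
u = -156039 (u = -13*12003 = -156039)
E = sqrt(1267678) (E = sqrt(1234938 + 32740) = sqrt(1267678) ≈ 1125.9)
(E + sqrt(1518928 + F(1136))) + u = (sqrt(1267678) + sqrt(1518928 - 695)) - 156039 = (sqrt(1267678) + sqrt(1518233)) - 156039 = -156039 + sqrt(1267678) + sqrt(1518233)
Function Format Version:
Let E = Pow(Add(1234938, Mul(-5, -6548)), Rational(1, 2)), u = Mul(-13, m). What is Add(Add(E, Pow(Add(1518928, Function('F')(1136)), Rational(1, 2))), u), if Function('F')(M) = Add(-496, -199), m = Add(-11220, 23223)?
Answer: Add(-156039, Pow(1267678, Rational(1, 2)), Pow(1518233, Rational(1, 2))) ≈ -1.5368e+5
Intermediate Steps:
m = 12003
Function('F')(M) = -695
u = -156039 (u = Mul(-13, 12003) = -156039)
E = Pow(1267678, Rational(1, 2)) (E = Pow(Add(1234938, 32740), Rational(1, 2)) = Pow(1267678, Rational(1, 2)) ≈ 1125.9)
Add(Add(E, Pow(Add(1518928, Function('F')(1136)), Rational(1, 2))), u) = Add(Add(Pow(1267678, Rational(1, 2)), Pow(Add(1518928, -695), Rational(1, 2))), -156039) = Add(Add(Pow(1267678, Rational(1, 2)), Pow(1518233, Rational(1, 2))), -156039) = Add(-156039, Pow(1267678, Rational(1, 2)), Pow(1518233, Rational(1, 2)))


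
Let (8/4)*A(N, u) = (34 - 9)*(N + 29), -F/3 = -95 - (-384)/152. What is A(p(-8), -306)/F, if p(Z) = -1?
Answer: 950/753 ≈ 1.2616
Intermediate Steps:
F = 5271/19 (F = -3*(-95 - (-384)/152) = -3*(-95 - 3*(-16/19)) = -3*(-95 + 48/19) = -3*(-1757/19) = 5271/19 ≈ 277.42)
A(N, u) = 725/2 + 25*N/2 (A(N, u) = ((34 - 9)*(N + 29))/2 = (25*(29 + N))/2 = (725 + 25*N)/2 = 725/2 + 25*N/2)
A(p(-8), -306)/F = (725/2 + (25/2)*(-1))/(5271/19) = (725/2 - 25/2)*(19/5271) = 350*(19/5271) = 950/753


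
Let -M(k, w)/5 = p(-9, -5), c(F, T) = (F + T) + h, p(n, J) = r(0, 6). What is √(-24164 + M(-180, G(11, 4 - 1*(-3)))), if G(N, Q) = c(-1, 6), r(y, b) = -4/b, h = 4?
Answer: I*√217446/3 ≈ 155.44*I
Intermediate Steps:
p(n, J) = -⅔ (p(n, J) = -4/6 = -4*⅙ = -⅔)
c(F, T) = 4 + F + T (c(F, T) = (F + T) + 4 = 4 + F + T)
G(N, Q) = 9 (G(N, Q) = 4 - 1 + 6 = 9)
M(k, w) = 10/3 (M(k, w) = -5*(-⅔) = 10/3)
√(-24164 + M(-180, G(11, 4 - 1*(-3)))) = √(-24164 + 10/3) = √(-72482/3) = I*√217446/3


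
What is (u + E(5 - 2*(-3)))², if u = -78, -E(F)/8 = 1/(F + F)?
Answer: 743044/121 ≈ 6140.9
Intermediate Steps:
E(F) = -4/F (E(F) = -8/(F + F) = -8*1/(2*F) = -4/F)
(u + E(5 - 2*(-3)))² = (-78 - 4/(5 - 2*(-3)))² = (-78 - 4/(5 + 6))² = (-78 - 4/11)² = (-862/11)² = 743044/121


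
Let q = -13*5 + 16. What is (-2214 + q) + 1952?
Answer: -311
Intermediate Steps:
q = -49 (q = -65 + 16 = -49)
(-2214 + q) + 1952 = (-2214 - 49) + 1952 = -2263 + 1952 = -311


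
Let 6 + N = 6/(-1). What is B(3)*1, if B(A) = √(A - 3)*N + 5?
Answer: 5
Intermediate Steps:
N = -12 (N = -6 + 6/(-1) = -6 + 6*(-1) = -6 - 6 = -12)
B(A) = 5 - 12*√(-3 + A) (B(A) = √(A - 3)*(-12) + 5 = √(-3 + A)*(-12) + 5 = -12*√(-3 + A) + 5 = 5 - 12*√(-3 + A))
B(3)*1 = (5 - 12*√(-3 + 3))*1 = (5 - 12*√0)*1 = (5 - 12*0)*1 = (5 + 0)*1 = 5*1 = 5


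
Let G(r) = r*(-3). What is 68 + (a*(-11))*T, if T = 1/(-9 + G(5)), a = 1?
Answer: 1643/24 ≈ 68.458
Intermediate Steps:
G(r) = -3*r
T = -1/24 (T = 1/(-9 - 3*5) = 1/(-9 - 15) = 1/(-24) = -1/24 ≈ -0.041667)
68 + (a*(-11))*T = 68 + (1*(-11))*(-1/24) = 68 - 11*(-1/24) = 68 + 11/24 = 1643/24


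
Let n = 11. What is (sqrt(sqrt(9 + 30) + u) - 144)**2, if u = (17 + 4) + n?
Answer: (144 - sqrt(32 + sqrt(39)))**2 ≈ 18993.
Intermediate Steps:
u = 32 (u = (17 + 4) + 11 = 21 + 11 = 32)
(sqrt(sqrt(9 + 30) + u) - 144)**2 = (sqrt(sqrt(9 + 30) + 32) - 144)**2 = (sqrt(sqrt(39) + 32) - 144)**2 = (sqrt(32 + sqrt(39)) - 144)**2 = (-144 + sqrt(32 + sqrt(39)))**2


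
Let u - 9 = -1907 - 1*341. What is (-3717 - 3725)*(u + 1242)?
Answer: 7419674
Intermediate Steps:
u = -2239 (u = 9 + (-1907 - 1*341) = 9 + (-1907 - 341) = 9 - 2248 = -2239)
(-3717 - 3725)*(u + 1242) = (-3717 - 3725)*(-2239 + 1242) = -7442*(-997) = 7419674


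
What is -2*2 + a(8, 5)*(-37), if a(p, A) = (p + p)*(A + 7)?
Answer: -7108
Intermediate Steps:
a(p, A) = 2*p*(7 + A) (a(p, A) = (2*p)*(7 + A) = 2*p*(7 + A))
-2*2 + a(8, 5)*(-37) = -2*2 + (2*8*(7 + 5))*(-37) = -4 + (2*8*12)*(-37) = -4 + 192*(-37) = -4 - 7104 = -7108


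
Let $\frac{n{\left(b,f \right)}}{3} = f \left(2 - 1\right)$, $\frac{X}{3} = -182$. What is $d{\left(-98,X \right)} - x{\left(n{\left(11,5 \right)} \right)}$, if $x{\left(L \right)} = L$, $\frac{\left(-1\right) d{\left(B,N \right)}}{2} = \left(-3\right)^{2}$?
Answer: $-33$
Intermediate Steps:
$X = -546$ ($X = 3 \left(-182\right) = -546$)
$n{\left(b,f \right)} = 3 f$ ($n{\left(b,f \right)} = 3 f \left(2 - 1\right) = 3 f 1 = 3 f$)
$d{\left(B,N \right)} = -18$ ($d{\left(B,N \right)} = - 2 \left(-3\right)^{2} = \left(-2\right) 9 = -18$)
$d{\left(-98,X \right)} - x{\left(n{\left(11,5 \right)} \right)} = -18 - 3 \cdot 5 = -18 - 15 = -33$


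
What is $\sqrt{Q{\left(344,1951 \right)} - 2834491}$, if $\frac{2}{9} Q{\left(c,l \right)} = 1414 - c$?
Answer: $2 i \sqrt{707419} \approx 1682.2 i$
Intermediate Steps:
$Q{\left(c,l \right)} = 6363 - \frac{9 c}{2}$ ($Q{\left(c,l \right)} = \frac{9 \left(1414 - c\right)}{2} = 6363 - \frac{9 c}{2}$)
$\sqrt{Q{\left(344,1951 \right)} - 2834491} = \sqrt{\left(6363 - 1548\right) - 2834491} = \sqrt{4815 - 2834491} = \sqrt{-2829676} = 2 i \sqrt{707419}$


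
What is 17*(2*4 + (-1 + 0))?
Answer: 119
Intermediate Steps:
17*(2*4 + (-1 + 0)) = 17*(8 - 1) = 17*7 = 119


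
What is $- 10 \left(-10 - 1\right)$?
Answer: $110$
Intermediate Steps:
$- 10 \left(-10 - 1\right) = \left(-10\right) \left(-11\right) = 110$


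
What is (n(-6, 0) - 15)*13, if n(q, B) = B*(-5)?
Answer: -195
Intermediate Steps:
n(q, B) = -5*B
(n(-6, 0) - 15)*13 = (-5*0 - 15)*13 = (0 - 15)*13 = -15*13 = -195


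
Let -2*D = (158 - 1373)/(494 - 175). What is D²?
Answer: 1476225/407044 ≈ 3.6267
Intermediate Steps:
D = 1215/638 (D = -(158 - 1373)/(2*(494 - 175)) = -(-1215)/(2*319) = -½*(-1215/319) = 1215/638 ≈ 1.9044)
D² = (1215/638)² = 1476225/407044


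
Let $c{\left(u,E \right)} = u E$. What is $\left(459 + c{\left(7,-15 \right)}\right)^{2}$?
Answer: $125316$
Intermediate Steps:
$c{\left(u,E \right)} = E u$
$\left(459 + c{\left(7,-15 \right)}\right)^{2} = \left(459 - 105\right)^{2} = 354^{2} = 125316$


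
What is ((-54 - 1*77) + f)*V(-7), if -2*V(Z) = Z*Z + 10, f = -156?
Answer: 16933/2 ≈ 8466.5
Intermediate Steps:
V(Z) = -5 - Z²/2 (V(Z) = -(Z*Z + 10)/2 = -(Z² + 10)/2 = -(10 + Z²)/2 = -5 - Z²/2)
((-54 - 1*77) + f)*V(-7) = ((-54 - 1*77) - 156)*(-5 - ½*(-7)²) = ((-54 - 77) - 156)*(-5 - ½*49) = (-131 - 156)*(-5 - 49/2) = -287*(-59/2) = 16933/2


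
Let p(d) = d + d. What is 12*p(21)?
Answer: 504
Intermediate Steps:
p(d) = 2*d
12*p(21) = 12*(2*21) = 12*42 = 504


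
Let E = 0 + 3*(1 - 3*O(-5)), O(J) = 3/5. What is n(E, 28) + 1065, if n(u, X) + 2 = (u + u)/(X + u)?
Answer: 17005/16 ≈ 1062.8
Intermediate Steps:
O(J) = ⅗ (O(J) = 3*(⅕) = ⅗)
E = -12/5 (E = 0 + 3*(1 - 3*⅗) = 0 + 3*(1 - 9/5) = 0 + 3*(-⅘) = 0 - 12/5 = -12/5 ≈ -2.4000)
n(u, X) = -2 + 2*u/(X + u) (n(u, X) = -2 + (u + u)/(X + u) = -2 + (2*u)/(X + u) = -2 + 2*u/(X + u))
n(E, 28) + 1065 = -2*28/(28 - 12/5) + 1065 = -2*28/128/5 + 1065 = -2*28*5/128 + 1065 = -35/16 + 1065 = 17005/16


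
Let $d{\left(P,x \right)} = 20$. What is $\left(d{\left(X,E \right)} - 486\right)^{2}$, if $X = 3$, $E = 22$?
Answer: $217156$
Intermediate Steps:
$\left(d{\left(X,E \right)} - 486\right)^{2} = \left(20 - 486\right)^{2} = \left(-466\right)^{2} = 217156$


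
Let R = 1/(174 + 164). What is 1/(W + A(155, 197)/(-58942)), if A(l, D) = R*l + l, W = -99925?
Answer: -19922396/1990745472845 ≈ -1.0007e-5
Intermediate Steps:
R = 1/338 ≈ 0.0029586
A(l, D) = 339*l/338 (A(l, D) = l/338 + l = 339*l/338)
1/(W + A(155, 197)/(-58942)) = 1/(-99925 + ((339/338)*155)/(-58942)) = 1/(-99925 + (52545/338)*(-1/58942)) = 1/(-99925 - 52545/19922396) = 1/(-1990745472845/19922396) = -19922396/1990745472845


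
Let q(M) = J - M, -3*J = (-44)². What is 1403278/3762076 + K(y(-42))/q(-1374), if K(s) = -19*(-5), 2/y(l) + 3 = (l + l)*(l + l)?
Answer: 517469671/1027987267 ≈ 0.50338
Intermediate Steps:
y(l) = 2/(-3 + 4*l²) (y(l) = 2/(-3 + (l + l)*(l + l)) = 2/(-3 + (2*l)*(2*l)) = 2/(-3 + 4*l²))
K(s) = 95
J = -1936/3 (J = -⅓*(-44)² = -⅓*1936 = -1936/3 ≈ -645.33)
q(M) = -1936/3 - M
1403278/3762076 + K(y(-42))/q(-1374) = 1403278/3762076 + 95/(-1936/3 - 1*(-1374)) = 1403278*(1/3762076) + 95/(-1936/3 + 1374) = 701639/1881038 + 95/(2186/3) = 701639/1881038 + 95*(3/2186) = 701639/1881038 + 285/2186 = 517469671/1027987267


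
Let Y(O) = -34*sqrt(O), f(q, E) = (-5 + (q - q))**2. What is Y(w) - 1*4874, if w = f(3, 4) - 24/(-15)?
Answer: -4874 - 34*sqrt(665)/5 ≈ -5049.4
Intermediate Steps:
f(q, E) = 25 (f(q, E) = (-5 + 0)**2 = (-5)**2 = 25)
w = 133/5 (w = 25 - 24/(-15) = 25 - 24*(-1)/15 = 25 - 1*(-8/5) = 25 + 8/5 = 133/5 ≈ 26.600)
Y(w) - 1*4874 = -34*sqrt(665)/5 - 1*4874 = -34*sqrt(665)/5 - 4874 = -4874 - 34*sqrt(665)/5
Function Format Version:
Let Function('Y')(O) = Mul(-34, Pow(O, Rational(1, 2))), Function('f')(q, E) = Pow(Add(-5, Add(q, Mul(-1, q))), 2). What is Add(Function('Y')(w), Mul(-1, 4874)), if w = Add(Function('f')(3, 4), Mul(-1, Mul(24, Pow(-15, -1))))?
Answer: Add(-4874, Mul(Rational(-34, 5), Pow(665, Rational(1, 2)))) ≈ -5049.4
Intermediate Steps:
Function('f')(q, E) = 25 (Function('f')(q, E) = Pow(Add(-5, 0), 2) = Pow(-5, 2) = 25)
w = Rational(133, 5) (w = Add(25, Mul(-1, Mul(24, Pow(-15, -1)))) = Add(25, Mul(-1, Mul(24, Rational(-1, 15)))) = Add(25, Mul(-1, Rational(-8, 5))) = Add(25, Rational(8, 5)) = Rational(133, 5) ≈ 26.600)
Add(Function('Y')(w), Mul(-1, 4874)) = Add(Mul(-34, Pow(Rational(133, 5), Rational(1, 2))), Mul(-1, 4874)) = Add(Mul(-34, Mul(Rational(1, 5), Pow(665, Rational(1, 2)))), -4874) = Add(Mul(Rational(-34, 5), Pow(665, Rational(1, 2))), -4874) = Add(-4874, Mul(Rational(-34, 5), Pow(665, Rational(1, 2))))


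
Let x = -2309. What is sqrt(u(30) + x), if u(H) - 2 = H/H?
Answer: I*sqrt(2306) ≈ 48.021*I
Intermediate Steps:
u(H) = 3 (u(H) = 2 + H/H = 2 + 1 = 3)
sqrt(u(30) + x) = sqrt(3 - 2309) = sqrt(-2306) = I*sqrt(2306)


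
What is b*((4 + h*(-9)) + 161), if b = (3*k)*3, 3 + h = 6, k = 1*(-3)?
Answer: -3726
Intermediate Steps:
k = -3
h = 3 (h = -3 + 6 = 3)
b = -27 (b = (3*(-3))*3 = -9*3 = -27)
b*((4 + h*(-9)) + 161) = -27*((4 + 3*(-9)) + 161) = -27*((4 - 27) + 161) = -27*(-23 + 161) = -27*138 = -3726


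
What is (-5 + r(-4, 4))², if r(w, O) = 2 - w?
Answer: 1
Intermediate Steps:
(-5 + r(-4, 4))² = (-5 + (2 - 1*(-4)))² = (-5 + (2 + 4))² = (-5 + 6)² = 1² = 1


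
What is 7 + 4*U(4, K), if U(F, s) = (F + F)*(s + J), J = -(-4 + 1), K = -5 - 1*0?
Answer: -57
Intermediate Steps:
K = -5 (K = -5 + 0 = -5)
J = 3 (J = -1*(-3) = 3)
U(F, s) = 2*F*(3 + s) (U(F, s) = (F + F)*(s + 3) = (2*F)*(3 + s) = 2*F*(3 + s))
7 + 4*U(4, K) = 7 + 4*(2*4*(3 - 5)) = 7 + 4*(2*4*(-2)) = 7 + 4*(-16) = 7 - 64 = -57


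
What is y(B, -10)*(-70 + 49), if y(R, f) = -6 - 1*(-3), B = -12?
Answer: 63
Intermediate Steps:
y(R, f) = -3 (y(R, f) = -6 + 3 = -3)
y(B, -10)*(-70 + 49) = -3*(-70 + 49) = -3*(-21) = 63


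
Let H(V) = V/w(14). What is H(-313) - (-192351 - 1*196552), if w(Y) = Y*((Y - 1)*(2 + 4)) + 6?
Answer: 427015181/1098 ≈ 3.8890e+5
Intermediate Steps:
w(Y) = 6 + Y*(-6 + 6*Y) (w(Y) = Y*((-1 + Y)*6) + 6 = Y*(-6 + 6*Y) + 6 = 6 + Y*(-6 + 6*Y))
H(V) = V/1098 (H(V) = V/(6 - 6*14 + 6*14²) = V/(6 - 84 + 6*196) = V/(6 - 84 + 1176) = V/1098)
H(-313) - (-192351 - 1*196552) = (1/1098)*(-313) - (-192351 - 1*196552) = -313/1098 - (-192351 - 196552) = -313/1098 - 1*(-388903) = -313/1098 + 388903 = 427015181/1098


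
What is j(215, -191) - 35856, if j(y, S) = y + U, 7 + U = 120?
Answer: -35528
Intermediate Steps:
U = 113 (U = -7 + 120 = 113)
j(y, S) = 113 + y (j(y, S) = y + 113 = 113 + y)
j(215, -191) - 35856 = (113 + 215) - 35856 = 328 - 35856 = -35528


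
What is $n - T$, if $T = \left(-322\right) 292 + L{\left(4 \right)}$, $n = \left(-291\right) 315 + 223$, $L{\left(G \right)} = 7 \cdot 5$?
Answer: $2547$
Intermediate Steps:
$L{\left(G \right)} = 35$
$n = -91442$ ($n = -91665 + 223 = -91442$)
$T = -93989$ ($T = \left(-322\right) 292 + 35 = -94024 + 35 = -93989$)
$n - T = -91442 - -93989 = -91442 + 93989 = 2547$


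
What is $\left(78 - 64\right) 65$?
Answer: $910$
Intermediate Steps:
$\left(78 - 64\right) 65 = 14 \cdot 65 = 910$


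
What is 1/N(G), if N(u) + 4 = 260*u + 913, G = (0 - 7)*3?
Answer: -1/4551 ≈ -0.00021973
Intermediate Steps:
G = -21 (G = -7*3 = -21)
N(u) = 909 + 260*u (N(u) = -4 + (260*u + 913) = -4 + (913 + 260*u) = 909 + 260*u)
1/N(G) = 1/(909 + 260*(-21)) = 1/(909 - 5460) = 1/(-4551) = -1/4551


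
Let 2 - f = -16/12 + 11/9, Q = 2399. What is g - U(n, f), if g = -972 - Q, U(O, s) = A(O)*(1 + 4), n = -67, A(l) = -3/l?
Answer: -225872/67 ≈ -3371.2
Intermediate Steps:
f = 19/9 (f = 2 - (-16/12 + 11/9) = 2 - (-16*1/12 + 11*(⅑)) = 2 - (-4/3 + 11/9) = 2 - 1*(-⅑) = 2 + ⅑ = 19/9 ≈ 2.1111)
U(O, s) = -15/O (U(O, s) = (-3/O)*(1 + 4) = -3/O*5 = -15/O)
g = -3371 (g = -972 - 1*2399 = -972 - 2399 = -3371)
g - U(n, f) = -3371 - (-15)/(-67) = -3371 - (-15)*(-1)/67 = -3371 - 1*15/67 = -3371 - 15/67 = -225872/67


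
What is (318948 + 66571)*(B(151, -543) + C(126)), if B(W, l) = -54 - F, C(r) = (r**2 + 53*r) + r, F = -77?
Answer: 8752437857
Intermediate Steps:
C(r) = r**2 + 54*r
B(W, l) = 23 (B(W, l) = -54 - 1*(-77) = -54 + 77 = 23)
(318948 + 66571)*(B(151, -543) + C(126)) = (318948 + 66571)*(23 + 126*(54 + 126)) = 385519*(23 + 126*180) = 385519*(23 + 22680) = 385519*22703 = 8752437857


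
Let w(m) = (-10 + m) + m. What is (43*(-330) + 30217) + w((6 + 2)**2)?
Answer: 16145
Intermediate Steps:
w(m) = -10 + 2*m
(43*(-330) + 30217) + w((6 + 2)**2) = (43*(-330) + 30217) + (-10 + 2*(6 + 2)**2) = (-14190 + 30217) + (-10 + 2*8**2) = 16027 + (-10 + 2*64) = 16027 + (-10 + 128) = 16027 + 118 = 16145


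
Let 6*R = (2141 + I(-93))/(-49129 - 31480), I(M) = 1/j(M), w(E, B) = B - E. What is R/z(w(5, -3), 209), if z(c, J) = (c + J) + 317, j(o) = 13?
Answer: -4639/542821006 ≈ -8.5461e-6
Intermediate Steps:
I(M) = 1/13
z(c, J) = 317 + J + c (z(c, J) = (J + c) + 317 = 317 + J + c)
R = -4639/1047917 (R = ((2141 + 1/13)/(-49129 - 31480))/6 = ((27834/13)/(-80609))/6 = ((27834/13)*(-1/80609))/6 = (1/6)*(-27834/1047917) = -4639/1047917 ≈ -0.0044269)
R/z(w(5, -3), 209) = -4639/(1047917*(317 + 209 + (-3 - 1*5))) = -4639/(1047917*(317 + 209 + (-3 - 5))) = -4639/(1047917*(317 + 209 - 8)) = -4639/1047917/518 = -4639/1047917*1/518 = -4639/542821006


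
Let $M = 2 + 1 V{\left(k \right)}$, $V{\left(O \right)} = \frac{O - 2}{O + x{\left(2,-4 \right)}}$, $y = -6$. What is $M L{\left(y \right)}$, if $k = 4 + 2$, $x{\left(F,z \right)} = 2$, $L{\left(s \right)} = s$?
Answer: $-15$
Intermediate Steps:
$k = 6$
$V{\left(O \right)} = \frac{-2 + O}{2 + O}$ ($V{\left(O \right)} = \frac{O - 2}{O + 2} = \frac{-2 + O}{2 + O}$)
$M = \frac{5}{2}$ ($M = 2 + 1 \frac{-2 + 6}{2 + 6} = 2 + 1 \cdot \frac{1}{8} \cdot 4 = 2 + 1 \cdot \frac{1}{2} = 2 + \frac{1}{2} = \frac{5}{2} \approx 2.5$)
$M L{\left(y \right)} = \frac{5}{2} \left(-6\right) = -15$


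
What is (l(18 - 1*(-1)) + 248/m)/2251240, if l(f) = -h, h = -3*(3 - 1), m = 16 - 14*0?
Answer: 43/4502480 ≈ 9.5503e-6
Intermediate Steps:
m = 16 (m = 16 + 0 = 16)
h = -6 (h = -3*2 = -6)
l(f) = 6 (l(f) = -1*(-6) = 6)
(l(18 - 1*(-1)) + 248/m)/2251240 = (6 + 248/16)/2251240 = (6 + 248*(1/16))*(1/2251240) = (6 + 31/2)*(1/2251240) = (43/2)*(1/2251240) = 43/4502480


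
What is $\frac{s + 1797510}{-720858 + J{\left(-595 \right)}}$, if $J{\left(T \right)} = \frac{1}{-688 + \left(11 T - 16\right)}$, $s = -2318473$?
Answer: $\frac{3776460787}{5225499643} \approx 0.7227$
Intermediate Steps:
$J{\left(T \right)} = \frac{1}{-704 + 11 T}$ ($J{\left(T \right)} = \frac{1}{-688 + \left(-16 + 11 T\right)} = \frac{1}{-704 + 11 T}$)
$\frac{s + 1797510}{-720858 + J{\left(-595 \right)}} = \frac{-2318473 + 1797510}{-720858 + \frac{1}{11 \left(-64 - 595\right)}} = - \frac{520963}{-720858 + \frac{1}{11 \left(-659\right)}} = - \frac{520963}{-720858 + \frac{1}{11} \left(- \frac{1}{659}\right)} = - \frac{520963}{-720858 - \frac{1}{7249}} = - \frac{520963}{- \frac{5225499643}{7249}} = \left(-520963\right) \left(- \frac{7249}{5225499643}\right) = \frac{3776460787}{5225499643}$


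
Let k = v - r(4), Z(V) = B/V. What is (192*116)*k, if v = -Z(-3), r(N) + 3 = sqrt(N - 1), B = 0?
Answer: 66816 - 22272*sqrt(3) ≈ 28240.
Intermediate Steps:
Z(V) = 0 (Z(V) = 0/V = 0)
r(N) = -3 + sqrt(-1 + N) (r(N) = -3 + sqrt(N - 1) = -3 + sqrt(-1 + N))
v = 0 (v = -1*0 = 0)
k = 3 - sqrt(3) (k = 0 - (-3 + sqrt(-1 + 4)) = 0 - (-3 + sqrt(3)) = 0 + (3 - sqrt(3)) = 3 - sqrt(3) ≈ 1.2680)
(192*116)*k = (192*116)*(3 - sqrt(3)) = 22272*(3 - sqrt(3)) = 66816 - 22272*sqrt(3)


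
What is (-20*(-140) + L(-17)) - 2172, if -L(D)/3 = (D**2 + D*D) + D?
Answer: -1055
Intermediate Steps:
L(D) = -6*D**2 - 3*D (L(D) = -3*((D**2 + D*D) + D) = -3*((D**2 + D**2) + D) = -3*(2*D**2 + D) = -3*(D + 2*D**2) = -6*D**2 - 3*D)
(-20*(-140) + L(-17)) - 2172 = (-20*(-140) - 3*(-17)*(1 + 2*(-17))) - 2172 = (2800 - 3*(-17)*(1 - 34)) - 2172 = (2800 - 3*(-17)*(-33)) - 2172 = (2800 - 1683) - 2172 = 1117 - 2172 = -1055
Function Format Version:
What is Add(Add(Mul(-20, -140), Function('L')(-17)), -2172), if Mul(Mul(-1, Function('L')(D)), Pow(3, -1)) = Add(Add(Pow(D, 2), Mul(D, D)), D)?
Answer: -1055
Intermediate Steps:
Function('L')(D) = Add(Mul(-6, Pow(D, 2)), Mul(-3, D)) (Function('L')(D) = Mul(-3, Add(Add(Pow(D, 2), Mul(D, D)), D)) = Mul(-3, Add(Add(Pow(D, 2), Pow(D, 2)), D)) = Mul(-3, Add(Mul(2, Pow(D, 2)), D)) = Mul(-3, Add(D, Mul(2, Pow(D, 2)))) = Add(Mul(-6, Pow(D, 2)), Mul(-3, D)))
Add(Add(Mul(-20, -140), Function('L')(-17)), -2172) = Add(Add(Mul(-20, -140), Mul(-3, -17, Add(1, Mul(2, -17)))), -2172) = Add(Add(2800, Mul(-3, -17, Add(1, -34))), -2172) = Add(Add(2800, Mul(-3, -17, -33)), -2172) = Add(Add(2800, -1683), -2172) = Add(1117, -2172) = -1055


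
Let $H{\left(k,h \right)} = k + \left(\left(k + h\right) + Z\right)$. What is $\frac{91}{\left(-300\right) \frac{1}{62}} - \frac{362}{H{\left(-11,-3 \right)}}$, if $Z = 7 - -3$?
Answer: $\frac{799}{150} \approx 5.3267$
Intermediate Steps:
$Z = 10$ ($Z = 7 + 3 = 10$)
$H{\left(k,h \right)} = 10 + h + 2 k$ ($H{\left(k,h \right)} = k + \left(\left(k + h\right) + 10\right) = k + \left(\left(h + k\right) + 10\right) = k + \left(10 + h + k\right) = 10 + h + 2 k$)
$\frac{91}{\left(-300\right) \frac{1}{62}} - \frac{362}{H{\left(-11,-3 \right)}} = \frac{91}{\left(-300\right) \frac{1}{62}} - \frac{362}{10 - 3 + 2 \left(-11\right)} = \frac{91}{\left(-300\right) \frac{1}{62}} - \frac{362}{10 - 3 - 22} = \frac{91}{- \frac{150}{31}} - \frac{362}{-15} = 91 \left(- \frac{31}{150}\right) - - \frac{362}{15} = - \frac{2821}{150} + \frac{362}{15} = \frac{799}{150}$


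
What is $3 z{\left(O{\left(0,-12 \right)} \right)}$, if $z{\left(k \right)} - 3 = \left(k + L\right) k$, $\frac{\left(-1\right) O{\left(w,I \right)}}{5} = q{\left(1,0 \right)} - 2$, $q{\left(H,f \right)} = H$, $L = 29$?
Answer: $519$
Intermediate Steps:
$O{\left(w,I \right)} = 5$ ($O{\left(w,I \right)} = - 5 \left(1 - 2\right) = \left(-5\right) \left(-1\right) = 5$)
$z{\left(k \right)} = 3 + k \left(29 + k\right)$ ($z{\left(k \right)} = 3 + \left(k + 29\right) k = 3 + \left(29 + k\right) k = 3 + k \left(29 + k\right)$)
$3 z{\left(O{\left(0,-12 \right)} \right)} = 3 \left(3 + 5^{2} + 29 \cdot 5\right) = 3 \left(3 + 25 + 145\right) = 3 \cdot 173 = 519$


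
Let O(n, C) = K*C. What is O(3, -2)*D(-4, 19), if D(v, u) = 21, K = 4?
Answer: -168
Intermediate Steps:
O(n, C) = 4*C
O(3, -2)*D(-4, 19) = (4*(-2))*21 = -8*21 = -168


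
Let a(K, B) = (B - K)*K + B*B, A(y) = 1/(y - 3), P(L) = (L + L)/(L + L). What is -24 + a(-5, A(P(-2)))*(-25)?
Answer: 2129/4 ≈ 532.25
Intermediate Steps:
P(L) = 1 (P(L) = (2*L)/((2*L)) = (2*L)*(1/(2*L)) = 1)
A(y) = 1/(-3 + y)
a(K, B) = B**2 + K*(B - K) (a(K, B) = K*(B - K) + B**2 = B**2 + K*(B - K))
-24 + a(-5, A(P(-2)))*(-25) = -24 + ((1/(-3 + 1))**2 - 1*(-5)**2 - 5/(-3 + 1))*(-25) = -24 + ((1/(-2))**2 - 1*25 - 5/(-2))*(-25) = -24 + ((-1/2)**2 - 25 - 1/2*(-5))*(-25) = -24 + (1/4 - 25 + 5/2)*(-25) = -24 - 89/4*(-25) = -24 + 2225/4 = 2129/4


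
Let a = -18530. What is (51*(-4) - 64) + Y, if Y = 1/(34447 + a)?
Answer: -4265755/15917 ≈ -268.00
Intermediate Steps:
Y = 1/15917 (Y = 1/(34447 - 18530) = 1/15917 ≈ 6.2826e-5)
(51*(-4) - 64) + Y = (51*(-4) - 64) + 1/15917 = (-204 - 64) + 1/15917 = -268 + 1/15917 = -4265755/15917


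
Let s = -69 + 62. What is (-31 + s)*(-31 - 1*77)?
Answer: 4104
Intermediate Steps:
s = -7
(-31 + s)*(-31 - 1*77) = (-31 - 7)*(-31 - 1*77) = -38*(-31 - 77) = -38*(-108) = 4104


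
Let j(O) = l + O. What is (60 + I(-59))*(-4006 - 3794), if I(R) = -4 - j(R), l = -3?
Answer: -920400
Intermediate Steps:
j(O) = -3 + O
I(R) = -1 - R (I(R) = -4 - (-3 + R) = -4 + (3 - R) = -1 - R)
(60 + I(-59))*(-4006 - 3794) = (60 + (-1 - 1*(-59)))*(-4006 - 3794) = (60 + (-1 + 59))*(-7800) = (60 + 58)*(-7800) = 118*(-7800) = -920400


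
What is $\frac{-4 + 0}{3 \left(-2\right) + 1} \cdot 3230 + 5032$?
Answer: $7616$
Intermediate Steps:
$\frac{-4 + 0}{3 \left(-2\right) + 1} \cdot 3230 + 5032 = - \frac{4}{-6 + 1} \cdot 3230 + 5032 = - \frac{4}{-5} \cdot 3230 + 5032 = \left(-4\right) \left(- \frac{1}{5}\right) 3230 + 5032 = \frac{4}{5} \cdot 3230 + 5032 = 2584 + 5032 = 7616$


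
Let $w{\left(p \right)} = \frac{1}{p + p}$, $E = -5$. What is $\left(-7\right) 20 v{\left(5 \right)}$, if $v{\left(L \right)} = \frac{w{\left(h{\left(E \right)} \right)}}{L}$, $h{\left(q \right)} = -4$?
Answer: $\frac{7}{2} \approx 3.5$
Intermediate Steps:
$w{\left(p \right)} = \frac{1}{2 p}$
$v{\left(L \right)} = - \frac{1}{8 L}$ ($v{\left(L \right)} = \frac{\frac{1}{2} \frac{1}{-4}}{L} = \frac{\frac{1}{2} \left(- \frac{1}{4}\right)}{L} = - \frac{1}{8 L}$)
$\left(-7\right) 20 v{\left(5 \right)} = \left(-7\right) 20 \left(- \frac{1}{8 \cdot 5}\right) = - 140 \left(\left(- \frac{1}{8}\right) \frac{1}{5}\right) = \left(-140\right) \left(- \frac{1}{40}\right) = \frac{7}{2}$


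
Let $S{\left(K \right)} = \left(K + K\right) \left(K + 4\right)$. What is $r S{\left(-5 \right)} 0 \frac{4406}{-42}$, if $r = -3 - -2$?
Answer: $0$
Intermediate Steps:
$r = -1$ ($r = -3 + 2 = -1$)
$S{\left(K \right)} = 2 K \left(4 + K\right)$
$r S{\left(-5 \right)} 0 \frac{4406}{-42} = - 2 \left(-5\right) \left(4 - 5\right) 0 \frac{4406}{-42} = - 2 \left(-5\right) \left(-1\right) 0 \cdot 4406 \left(- \frac{1}{42}\right) = \left(-1\right) 10 \cdot 0 \left(- \frac{2203}{21}\right) = \left(-10\right) 0 \left(- \frac{2203}{21}\right) = 0 \left(- \frac{2203}{21}\right) = 0$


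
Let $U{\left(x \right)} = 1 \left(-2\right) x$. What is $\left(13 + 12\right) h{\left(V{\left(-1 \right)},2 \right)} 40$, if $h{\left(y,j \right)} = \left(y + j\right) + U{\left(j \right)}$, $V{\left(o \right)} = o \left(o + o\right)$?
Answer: $0$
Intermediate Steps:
$U{\left(x \right)} = - 2 x$
$V{\left(o \right)} = 2 o^{2}$ ($V{\left(o \right)} = o 2 o = 2 o^{2}$)
$h{\left(y,j \right)} = y - j$ ($h{\left(y,j \right)} = \left(y + j\right) - 2 j = \left(j + y\right) - 2 j = y - j$)
$\left(13 + 12\right) h{\left(V{\left(-1 \right)},2 \right)} 40 = \left(13 + 12\right) \left(2 \left(-1\right)^{2} - 2\right) 40 = 25 \left(2 \cdot 1 - 2\right) 40 = 25 \left(2 - 2\right) 40 = 25 \cdot 0 \cdot 40 = 0 \cdot 40 = 0$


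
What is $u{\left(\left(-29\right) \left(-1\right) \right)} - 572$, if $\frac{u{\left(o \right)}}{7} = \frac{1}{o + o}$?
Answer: $- \frac{33169}{58} \approx -571.88$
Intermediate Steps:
$u{\left(o \right)} = \frac{7}{2 o}$ ($u{\left(o \right)} = \frac{7}{o + o} = \frac{7}{2 o}$)
$u{\left(\left(-29\right) \left(-1\right) \right)} - 572 = \frac{7}{2 \left(\left(-29\right) \left(-1\right)\right)} - 572 = \frac{7}{2 \cdot 29} - 572 = \frac{7}{2} \cdot \frac{1}{29} - 572 = \frac{7}{58} - 572 = - \frac{33169}{58}$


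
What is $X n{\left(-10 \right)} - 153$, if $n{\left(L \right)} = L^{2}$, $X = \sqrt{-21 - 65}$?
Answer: $-153 + 100 i \sqrt{86} \approx -153.0 + 927.36 i$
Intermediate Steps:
$X = i \sqrt{86}$ ($X = \sqrt{-86} = i \sqrt{86} \approx 9.2736 i$)
$X n{\left(-10 \right)} - 153 = i \sqrt{86} \left(-10\right)^{2} - 153 = i \sqrt{86} \cdot 100 - 153 = 100 i \sqrt{86} - 153 = -153 + 100 i \sqrt{86}$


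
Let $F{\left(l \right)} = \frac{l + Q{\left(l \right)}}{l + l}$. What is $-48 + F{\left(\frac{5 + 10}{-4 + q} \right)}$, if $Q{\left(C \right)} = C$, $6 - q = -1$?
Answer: $-47$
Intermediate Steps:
$q = 7$ ($q = 6 - -1 = 6 + 1 = 7$)
$F{\left(l \right)} = 1$ ($F{\left(l \right)} = \frac{l + l}{l + l} = \frac{2 l}{2 l} = 2 l \frac{1}{2 l} = 1$)
$-48 + F{\left(\frac{5 + 10}{-4 + q} \right)} = -48 + 1 = -47$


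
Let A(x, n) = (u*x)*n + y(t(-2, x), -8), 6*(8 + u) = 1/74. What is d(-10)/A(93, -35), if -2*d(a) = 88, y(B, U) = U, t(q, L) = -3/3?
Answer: -6512/3851651 ≈ -0.0016907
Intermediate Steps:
t(q, L) = -1 (t(q, L) = -3*⅓ = -1)
d(a) = -44 (d(a) = -½*88 = -44)
u = -3551/444 (u = -8 + (⅙)/74 = -8 + (⅙)*(1/74) = -8 + 1/444 = -3551/444 ≈ -7.9977)
A(x, n) = -8 - 3551*n*x/444 (A(x, n) = (-3551*x/444)*n - 8 = -3551*n*x/444 - 8 = -8 - 3551*n*x/444)
d(-10)/A(93, -35) = -44/(-8 - 3551/444*(-35)*93) = -44/(-8 + 3852835/148) = -44/3851651/148 = -44*148/3851651 = -6512/3851651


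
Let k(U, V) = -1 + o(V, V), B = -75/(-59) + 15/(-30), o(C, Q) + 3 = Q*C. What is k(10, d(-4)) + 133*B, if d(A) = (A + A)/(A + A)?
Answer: 11749/118 ≈ 99.568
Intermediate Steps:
o(C, Q) = -3 + C*Q (o(C, Q) = -3 + Q*C = -3 + C*Q)
d(A) = 1 (d(A) = (2*A)/((2*A)) = (2*A)*(1/(2*A)) = 1)
B = 91/118 (B = -75*(-1/59) + 15*(-1/30) = 75/59 - ½ = 91/118 ≈ 0.77119)
k(U, V) = -4 + V² (k(U, V) = -1 + (-3 + V*V) = -1 + (-3 + V²) = -4 + V²)
k(10, d(-4)) + 133*B = (-4 + 1²) + 133*(91/118) = (-4 + 1) + 12103/118 = -3 + 12103/118 = 11749/118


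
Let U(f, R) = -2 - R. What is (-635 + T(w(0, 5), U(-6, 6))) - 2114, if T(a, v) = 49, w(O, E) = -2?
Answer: -2700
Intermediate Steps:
(-635 + T(w(0, 5), U(-6, 6))) - 2114 = (-635 + 49) - 2114 = -586 - 2114 = -2700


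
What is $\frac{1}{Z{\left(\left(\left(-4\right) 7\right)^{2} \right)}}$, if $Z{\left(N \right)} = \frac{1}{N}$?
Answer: $784$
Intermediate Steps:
$\frac{1}{Z{\left(\left(\left(-4\right) 7\right)^{2} \right)}} = \frac{1}{\frac{1}{\left(\left(-4\right) 7\right)^{2}}} = \frac{1}{\frac{1}{\left(-28\right)^{2}}} = \frac{1}{\frac{1}{784}} = 784$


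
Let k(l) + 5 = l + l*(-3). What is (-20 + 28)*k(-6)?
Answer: 56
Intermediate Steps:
k(l) = -5 - 2*l (k(l) = -5 + (l + l*(-3)) = -5 + (l - 3*l) = -5 - 2*l)
(-20 + 28)*k(-6) = (-20 + 28)*(-5 - 2*(-6)) = 8*(-5 + 12) = 8*7 = 56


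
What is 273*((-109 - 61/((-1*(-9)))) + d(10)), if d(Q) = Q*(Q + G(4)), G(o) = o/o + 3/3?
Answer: 3458/3 ≈ 1152.7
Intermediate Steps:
G(o) = 2 (G(o) = 1 + 3*(⅓) = 1 + 1 = 2)
d(Q) = Q*(2 + Q) (d(Q) = Q*(Q + 2) = Q*(2 + Q))
273*((-109 - 61/((-1*(-9)))) + d(10)) = 273*((-109 - 61/((-1*(-9)))) + 10*(2 + 10)) = 273*((-109 - 61/9) + 10*12) = 273*((-109 - 61*⅑) + 120) = 273*((-109 - 61/9) + 120) = 273*(-1042/9 + 120) = 273*(38/9) = 3458/3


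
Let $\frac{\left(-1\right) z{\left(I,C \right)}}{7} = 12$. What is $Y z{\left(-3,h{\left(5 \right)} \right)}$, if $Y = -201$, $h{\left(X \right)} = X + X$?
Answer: $16884$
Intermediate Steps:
$h{\left(X \right)} = 2 X$
$z{\left(I,C \right)} = -84$ ($z{\left(I,C \right)} = \left(-7\right) 12 = -84$)
$Y z{\left(-3,h{\left(5 \right)} \right)} = \left(-201\right) \left(-84\right) = 16884$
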